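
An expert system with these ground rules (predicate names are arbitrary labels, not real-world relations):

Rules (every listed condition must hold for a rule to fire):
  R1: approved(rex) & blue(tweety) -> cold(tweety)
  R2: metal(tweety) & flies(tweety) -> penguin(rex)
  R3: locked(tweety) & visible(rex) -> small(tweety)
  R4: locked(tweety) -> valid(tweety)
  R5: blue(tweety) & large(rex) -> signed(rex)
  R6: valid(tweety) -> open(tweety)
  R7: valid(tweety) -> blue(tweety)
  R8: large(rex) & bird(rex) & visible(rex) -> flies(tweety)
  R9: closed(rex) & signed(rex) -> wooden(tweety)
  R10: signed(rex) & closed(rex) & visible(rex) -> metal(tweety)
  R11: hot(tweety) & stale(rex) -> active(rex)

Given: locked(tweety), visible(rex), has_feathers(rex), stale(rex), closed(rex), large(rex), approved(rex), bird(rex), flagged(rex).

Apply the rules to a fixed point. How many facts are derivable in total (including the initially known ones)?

Round 1 fires R3, R4, R8, giving small(tweety), valid(tweety), flies(tweety).
Round 2 fires R6, R7, giving open(tweety), blue(tweety).
Round 3 fires R1, R5, giving cold(tweety), signed(rex).
Round 4 fires R9, R10, giving wooden(tweety), metal(tweety).
Round 5 fires R2, giving penguin(rex).
Closure: {approved(rex), bird(rex), blue(tweety), closed(rex), cold(tweety), flagged(rex), flies(tweety), has_feathers(rex), large(rex), locked(tweety), metal(tweety), open(tweety), penguin(rex), signed(rex), small(tweety), stale(rex), valid(tweety), visible(rex), wooden(tweety)} — 19 facts.

19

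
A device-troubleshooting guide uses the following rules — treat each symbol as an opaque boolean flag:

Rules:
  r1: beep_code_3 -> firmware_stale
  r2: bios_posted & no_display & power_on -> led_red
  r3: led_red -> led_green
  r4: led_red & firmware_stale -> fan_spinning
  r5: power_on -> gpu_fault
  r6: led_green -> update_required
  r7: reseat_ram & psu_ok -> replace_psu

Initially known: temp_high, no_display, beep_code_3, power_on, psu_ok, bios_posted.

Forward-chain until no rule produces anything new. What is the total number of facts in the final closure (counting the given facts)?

12

[1] r1 [beep_code_3 -> firmware_stale]; r2 [bios_posted & no_display & power_on -> led_red]; r5 [power_on -> gpu_fault]. ⇒ new: firmware_stale, led_red, gpu_fault.
[2] r3 [led_red -> led_green]; r4 [led_red & firmware_stale -> fan_spinning]. ⇒ new: led_green, fan_spinning.
[3] r6 [led_green -> update_required]. ⇒ new: update_required.
Closure: {beep_code_3, bios_posted, fan_spinning, firmware_stale, gpu_fault, led_green, led_red, no_display, power_on, psu_ok, temp_high, update_required} — 12 facts.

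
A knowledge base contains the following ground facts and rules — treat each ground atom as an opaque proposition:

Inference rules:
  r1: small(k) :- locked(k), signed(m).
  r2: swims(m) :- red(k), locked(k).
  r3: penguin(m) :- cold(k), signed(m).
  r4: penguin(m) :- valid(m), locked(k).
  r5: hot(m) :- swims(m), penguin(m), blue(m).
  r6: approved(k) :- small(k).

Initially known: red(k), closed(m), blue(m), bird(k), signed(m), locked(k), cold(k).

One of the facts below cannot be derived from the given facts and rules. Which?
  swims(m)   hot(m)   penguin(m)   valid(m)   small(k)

Round 1 — r1, r2, r3, derive small(k), swims(m), penguin(m).
Round 2 — r5, r6, derive hot(m), approved(k).
Derived: hot(m) (round 2), small(k) (round 1), swims(m) (round 1), penguin(m) (round 1). valid(m) never appears in any round.

valid(m)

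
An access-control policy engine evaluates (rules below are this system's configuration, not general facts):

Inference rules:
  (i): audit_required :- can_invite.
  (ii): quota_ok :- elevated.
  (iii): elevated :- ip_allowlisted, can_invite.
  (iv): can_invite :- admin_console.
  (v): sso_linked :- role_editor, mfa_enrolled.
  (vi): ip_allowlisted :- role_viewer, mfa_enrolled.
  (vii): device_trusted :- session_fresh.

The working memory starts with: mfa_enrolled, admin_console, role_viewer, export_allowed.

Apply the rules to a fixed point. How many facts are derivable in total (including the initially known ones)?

[1] (iv) [can_invite :- admin_console.]; (vi) [ip_allowlisted :- role_viewer, mfa_enrolled.]. ⇒ new: can_invite, ip_allowlisted.
[2] (i) [audit_required :- can_invite.]; (iii) [elevated :- ip_allowlisted, can_invite.]. ⇒ new: audit_required, elevated.
[3] (ii) [quota_ok :- elevated.]. ⇒ new: quota_ok.
Closure: {admin_console, audit_required, can_invite, elevated, export_allowed, ip_allowlisted, mfa_enrolled, quota_ok, role_viewer} — 9 facts.

9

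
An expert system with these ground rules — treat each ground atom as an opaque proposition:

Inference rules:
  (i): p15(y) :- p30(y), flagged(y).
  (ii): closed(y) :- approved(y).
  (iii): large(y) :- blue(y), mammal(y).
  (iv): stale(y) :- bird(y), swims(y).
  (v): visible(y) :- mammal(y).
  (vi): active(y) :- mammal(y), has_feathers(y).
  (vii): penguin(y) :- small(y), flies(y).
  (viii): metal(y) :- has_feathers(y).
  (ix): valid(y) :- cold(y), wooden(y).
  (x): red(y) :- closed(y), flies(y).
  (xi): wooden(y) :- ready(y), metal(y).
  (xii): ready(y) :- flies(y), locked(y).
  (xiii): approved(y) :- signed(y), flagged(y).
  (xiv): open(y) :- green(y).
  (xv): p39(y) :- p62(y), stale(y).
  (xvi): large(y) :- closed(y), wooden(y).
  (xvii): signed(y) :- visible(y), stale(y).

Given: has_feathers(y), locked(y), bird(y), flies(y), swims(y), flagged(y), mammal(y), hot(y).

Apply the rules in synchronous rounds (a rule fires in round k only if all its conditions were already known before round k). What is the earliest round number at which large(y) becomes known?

5

Round 1 — (iv), (v), (vi), (viii), (xii), derive stale(y), visible(y), active(y), metal(y), ready(y).
Round 2 — (xi), (xvii), derive wooden(y), signed(y).
Round 3 — (xiii), derive approved(y).
Round 4 — (ii), derive closed(y).
Round 5 — (x), (xvi), derive red(y), large(y).
large(y) first appears in round 5.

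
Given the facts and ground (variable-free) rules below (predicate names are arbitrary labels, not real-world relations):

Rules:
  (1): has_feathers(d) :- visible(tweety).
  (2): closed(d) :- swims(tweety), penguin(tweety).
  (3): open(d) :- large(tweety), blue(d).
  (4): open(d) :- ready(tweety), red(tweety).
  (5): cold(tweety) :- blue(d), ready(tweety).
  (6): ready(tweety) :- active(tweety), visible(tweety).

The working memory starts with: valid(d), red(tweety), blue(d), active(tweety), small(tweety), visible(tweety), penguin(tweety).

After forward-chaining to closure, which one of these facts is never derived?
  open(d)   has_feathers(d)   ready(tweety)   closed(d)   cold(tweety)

Round 1 fires (1), (6), giving has_feathers(d), ready(tweety).
Round 2 fires (4), (5), giving open(d), cold(tweety).
Derived: cold(tweety) (round 2), has_feathers(d) (round 1), open(d) (round 2), ready(tweety) (round 1). closed(d) never appears in any round.

closed(d)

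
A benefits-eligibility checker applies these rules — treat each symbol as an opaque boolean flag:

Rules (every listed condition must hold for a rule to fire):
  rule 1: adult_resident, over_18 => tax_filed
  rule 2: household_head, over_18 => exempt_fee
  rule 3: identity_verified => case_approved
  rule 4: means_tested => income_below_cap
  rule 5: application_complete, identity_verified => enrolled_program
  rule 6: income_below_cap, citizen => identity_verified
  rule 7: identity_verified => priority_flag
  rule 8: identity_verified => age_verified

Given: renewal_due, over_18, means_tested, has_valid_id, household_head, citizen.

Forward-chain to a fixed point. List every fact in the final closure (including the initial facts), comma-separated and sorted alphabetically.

age_verified, case_approved, citizen, exempt_fee, has_valid_id, household_head, identity_verified, income_below_cap, means_tested, over_18, priority_flag, renewal_due

Round 1: rule 2 [household_head, over_18 => exempt_fee]; rule 4 [means_tested => income_below_cap]. New: exempt_fee, income_below_cap.
Round 2: rule 6 [income_below_cap, citizen => identity_verified]. New: identity_verified.
Round 3: rule 3 [identity_verified => case_approved]; rule 7 [identity_verified => priority_flag]; rule 8 [identity_verified => age_verified]. New: case_approved, priority_flag, age_verified.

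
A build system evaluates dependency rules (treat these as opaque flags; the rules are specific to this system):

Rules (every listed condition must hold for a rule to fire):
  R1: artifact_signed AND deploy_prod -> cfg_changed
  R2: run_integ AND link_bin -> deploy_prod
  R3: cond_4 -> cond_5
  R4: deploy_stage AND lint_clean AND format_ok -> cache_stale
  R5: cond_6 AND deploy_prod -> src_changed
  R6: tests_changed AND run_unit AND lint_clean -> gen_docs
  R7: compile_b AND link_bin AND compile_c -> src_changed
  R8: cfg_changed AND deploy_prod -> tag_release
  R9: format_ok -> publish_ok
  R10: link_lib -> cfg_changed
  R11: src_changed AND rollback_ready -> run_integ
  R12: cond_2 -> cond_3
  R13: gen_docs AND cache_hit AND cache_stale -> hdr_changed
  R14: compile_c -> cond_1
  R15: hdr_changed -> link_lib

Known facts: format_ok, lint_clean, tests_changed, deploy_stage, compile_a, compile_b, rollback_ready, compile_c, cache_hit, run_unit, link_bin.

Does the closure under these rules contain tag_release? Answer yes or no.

Round 1: R4 [deploy_stage AND lint_clean AND format_ok -> cache_stale]; R6 [tests_changed AND run_unit AND lint_clean -> gen_docs]; R7 [compile_b AND link_bin AND compile_c -> src_changed]; R9 [format_ok -> publish_ok]; R14 [compile_c -> cond_1]. Adds cache_stale, gen_docs, src_changed, publish_ok, cond_1.
Round 2: R11 [src_changed AND rollback_ready -> run_integ]; R13 [gen_docs AND cache_hit AND cache_stale -> hdr_changed]. Adds run_integ, hdr_changed.
Round 3: R2 [run_integ AND link_bin -> deploy_prod]; R15 [hdr_changed -> link_lib]. Adds deploy_prod, link_lib.
Round 4: R10 [link_lib -> cfg_changed]. Adds cfg_changed.
Round 5: R8 [cfg_changed AND deploy_prod -> tag_release]. Adds tag_release.
tag_release appears in round 5, so it is derivable.

yes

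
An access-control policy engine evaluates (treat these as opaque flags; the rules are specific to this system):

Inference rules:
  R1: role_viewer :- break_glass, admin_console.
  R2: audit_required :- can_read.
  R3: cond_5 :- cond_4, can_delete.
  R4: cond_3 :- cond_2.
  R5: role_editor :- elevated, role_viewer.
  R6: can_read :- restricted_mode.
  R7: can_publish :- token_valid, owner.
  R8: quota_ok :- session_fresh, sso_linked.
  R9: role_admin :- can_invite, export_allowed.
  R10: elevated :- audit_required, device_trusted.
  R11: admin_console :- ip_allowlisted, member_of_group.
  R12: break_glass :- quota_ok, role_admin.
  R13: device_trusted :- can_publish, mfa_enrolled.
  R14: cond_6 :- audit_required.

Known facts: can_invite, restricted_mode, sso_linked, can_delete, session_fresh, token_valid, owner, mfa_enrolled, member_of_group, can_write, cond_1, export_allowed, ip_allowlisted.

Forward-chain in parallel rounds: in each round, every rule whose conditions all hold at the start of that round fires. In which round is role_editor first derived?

4

Round 1 fires R6, R7, R8, R9, R11, giving can_read, can_publish, quota_ok, role_admin, admin_console.
Round 2 fires R2, R12, R13, giving audit_required, break_glass, device_trusted.
Round 3 fires R1, R10, R14, giving role_viewer, elevated, cond_6.
Round 4 fires R5, giving role_editor.
role_editor first appears in round 4.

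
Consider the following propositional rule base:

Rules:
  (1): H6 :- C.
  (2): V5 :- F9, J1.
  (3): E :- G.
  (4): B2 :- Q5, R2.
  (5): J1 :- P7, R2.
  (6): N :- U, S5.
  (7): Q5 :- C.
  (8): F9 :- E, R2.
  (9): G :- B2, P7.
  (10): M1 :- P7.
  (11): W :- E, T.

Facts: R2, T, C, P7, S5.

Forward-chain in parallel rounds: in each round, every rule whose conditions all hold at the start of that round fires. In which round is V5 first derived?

[1] (1) [H6 :- C.]; (5) [J1 :- P7, R2.]; (7) [Q5 :- C.]; (10) [M1 :- P7.]. ⇒ new: H6, J1, Q5, M1.
[2] (4) [B2 :- Q5, R2.]. ⇒ new: B2.
[3] (9) [G :- B2, P7.]. ⇒ new: G.
[4] (3) [E :- G.]. ⇒ new: E.
[5] (8) [F9 :- E, R2.]; (11) [W :- E, T.]. ⇒ new: F9, W.
[6] (2) [V5 :- F9, J1.]. ⇒ new: V5.
V5 first appears in round 6.

6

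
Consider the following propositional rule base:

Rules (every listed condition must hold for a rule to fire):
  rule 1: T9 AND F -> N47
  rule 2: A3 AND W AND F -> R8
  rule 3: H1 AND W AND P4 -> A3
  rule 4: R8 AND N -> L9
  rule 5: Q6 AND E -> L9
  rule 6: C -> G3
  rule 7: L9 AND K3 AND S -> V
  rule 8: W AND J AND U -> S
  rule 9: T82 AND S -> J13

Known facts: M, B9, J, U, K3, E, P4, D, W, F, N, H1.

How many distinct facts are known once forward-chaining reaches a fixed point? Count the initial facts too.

17

Round 1 — rule 3, rule 8, derive A3, S.
Round 2 — rule 2, derive R8.
Round 3 — rule 4, derive L9.
Round 4 — rule 7, derive V.
Closure: {A3, B9, D, E, F, H1, J, K3, L9, M, N, P4, R8, S, U, V, W} — 17 facts.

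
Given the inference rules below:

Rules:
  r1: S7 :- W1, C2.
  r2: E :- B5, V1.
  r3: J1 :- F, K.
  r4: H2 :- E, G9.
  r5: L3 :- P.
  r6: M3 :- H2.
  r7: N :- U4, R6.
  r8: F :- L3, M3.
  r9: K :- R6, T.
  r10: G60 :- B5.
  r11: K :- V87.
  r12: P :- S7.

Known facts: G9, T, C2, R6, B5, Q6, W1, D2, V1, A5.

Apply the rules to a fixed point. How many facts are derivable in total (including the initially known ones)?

20

Round 1: r1 [S7 :- W1, C2.]; r2 [E :- B5, V1.]; r9 [K :- R6, T.]; r10 [G60 :- B5.]. Adds S7, E, K, G60.
Round 2: r4 [H2 :- E, G9.]; r12 [P :- S7.]. Adds H2, P.
Round 3: r5 [L3 :- P.]; r6 [M3 :- H2.]. Adds L3, M3.
Round 4: r8 [F :- L3, M3.]. Adds F.
Round 5: r3 [J1 :- F, K.]. Adds J1.
Closure: {A5, B5, C2, D2, E, F, G60, G9, H2, J1, K, L3, M3, P, Q6, R6, S7, T, V1, W1} — 20 facts.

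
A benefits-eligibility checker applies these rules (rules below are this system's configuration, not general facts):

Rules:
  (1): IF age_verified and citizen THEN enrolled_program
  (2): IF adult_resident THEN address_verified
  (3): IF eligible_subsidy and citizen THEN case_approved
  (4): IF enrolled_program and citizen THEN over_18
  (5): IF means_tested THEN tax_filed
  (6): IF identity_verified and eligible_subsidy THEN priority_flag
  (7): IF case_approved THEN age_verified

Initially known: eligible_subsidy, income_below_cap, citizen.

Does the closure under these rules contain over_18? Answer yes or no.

Round 1 fires (3), giving case_approved.
Round 2 fires (7), giving age_verified.
Round 3 fires (1), giving enrolled_program.
Round 4 fires (4), giving over_18.
over_18 appears in round 4, so it is derivable.

yes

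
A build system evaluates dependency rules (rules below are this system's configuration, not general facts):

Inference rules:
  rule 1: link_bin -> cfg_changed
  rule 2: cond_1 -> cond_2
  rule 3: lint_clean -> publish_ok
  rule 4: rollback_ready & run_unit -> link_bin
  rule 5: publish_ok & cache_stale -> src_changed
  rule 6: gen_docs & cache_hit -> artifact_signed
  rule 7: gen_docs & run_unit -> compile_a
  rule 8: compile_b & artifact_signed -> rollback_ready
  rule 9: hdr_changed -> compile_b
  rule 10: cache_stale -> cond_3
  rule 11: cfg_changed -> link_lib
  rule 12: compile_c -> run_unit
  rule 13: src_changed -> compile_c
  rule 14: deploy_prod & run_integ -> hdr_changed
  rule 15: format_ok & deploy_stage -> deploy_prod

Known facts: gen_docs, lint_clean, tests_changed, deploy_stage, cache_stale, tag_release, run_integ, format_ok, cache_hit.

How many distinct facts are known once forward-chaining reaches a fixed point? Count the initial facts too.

23

[1] rule 3 [lint_clean -> publish_ok]; rule 6 [gen_docs & cache_hit -> artifact_signed]; rule 10 [cache_stale -> cond_3]; rule 15 [format_ok & deploy_stage -> deploy_prod]. ⇒ new: publish_ok, artifact_signed, cond_3, deploy_prod.
[2] rule 5 [publish_ok & cache_stale -> src_changed]; rule 14 [deploy_prod & run_integ -> hdr_changed]. ⇒ new: src_changed, hdr_changed.
[3] rule 9 [hdr_changed -> compile_b]; rule 13 [src_changed -> compile_c]. ⇒ new: compile_b, compile_c.
[4] rule 8 [compile_b & artifact_signed -> rollback_ready]; rule 12 [compile_c -> run_unit]. ⇒ new: rollback_ready, run_unit.
[5] rule 4 [rollback_ready & run_unit -> link_bin]; rule 7 [gen_docs & run_unit -> compile_a]. ⇒ new: link_bin, compile_a.
[6] rule 1 [link_bin -> cfg_changed]. ⇒ new: cfg_changed.
[7] rule 11 [cfg_changed -> link_lib]. ⇒ new: link_lib.
Closure: {artifact_signed, cache_hit, cache_stale, cfg_changed, compile_a, compile_b, compile_c, cond_3, deploy_prod, deploy_stage, format_ok, gen_docs, hdr_changed, link_bin, link_lib, lint_clean, publish_ok, rollback_ready, run_integ, run_unit, src_changed, tag_release, tests_changed} — 23 facts.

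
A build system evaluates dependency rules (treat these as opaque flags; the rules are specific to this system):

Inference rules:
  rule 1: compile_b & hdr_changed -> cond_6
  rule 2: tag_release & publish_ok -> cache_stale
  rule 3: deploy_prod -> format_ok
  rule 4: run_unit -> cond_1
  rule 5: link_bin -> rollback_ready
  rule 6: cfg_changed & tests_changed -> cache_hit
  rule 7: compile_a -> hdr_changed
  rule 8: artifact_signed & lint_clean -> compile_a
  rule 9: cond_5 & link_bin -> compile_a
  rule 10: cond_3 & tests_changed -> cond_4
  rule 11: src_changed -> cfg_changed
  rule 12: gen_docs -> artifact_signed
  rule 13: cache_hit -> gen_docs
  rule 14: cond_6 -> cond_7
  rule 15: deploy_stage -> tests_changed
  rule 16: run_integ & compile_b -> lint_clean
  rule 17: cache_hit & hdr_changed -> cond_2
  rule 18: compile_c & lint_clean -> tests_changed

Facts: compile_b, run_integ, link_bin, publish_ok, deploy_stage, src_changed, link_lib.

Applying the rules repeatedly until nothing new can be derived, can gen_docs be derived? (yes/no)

Round 1: rule 5 [link_bin -> rollback_ready]; rule 11 [src_changed -> cfg_changed]; rule 15 [deploy_stage -> tests_changed]; rule 16 [run_integ & compile_b -> lint_clean]. Adds rollback_ready, cfg_changed, tests_changed, lint_clean.
Round 2: rule 6 [cfg_changed & tests_changed -> cache_hit]. Adds cache_hit.
Round 3: rule 13 [cache_hit -> gen_docs]. Adds gen_docs.
Round 4: rule 12 [gen_docs -> artifact_signed]. Adds artifact_signed.
Round 5: rule 8 [artifact_signed & lint_clean -> compile_a]. Adds compile_a.
Round 6: rule 7 [compile_a -> hdr_changed]. Adds hdr_changed.
Round 7: rule 1 [compile_b & hdr_changed -> cond_6]; rule 17 [cache_hit & hdr_changed -> cond_2]. Adds cond_6, cond_2.
Round 8: rule 14 [cond_6 -> cond_7]. Adds cond_7.
gen_docs appears in round 3, so it is derivable.

yes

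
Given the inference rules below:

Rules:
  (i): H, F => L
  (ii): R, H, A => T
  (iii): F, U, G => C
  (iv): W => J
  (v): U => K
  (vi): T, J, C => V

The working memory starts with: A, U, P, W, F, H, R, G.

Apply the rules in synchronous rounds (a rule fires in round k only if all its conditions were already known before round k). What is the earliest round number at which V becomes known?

Round 1: (i) [H, F => L]; (ii) [R, H, A => T]; (iii) [F, U, G => C]; (iv) [W => J]; (v) [U => K]. New: L, T, C, J, K.
Round 2: (vi) [T, J, C => V]. New: V.
V first appears in round 2.

2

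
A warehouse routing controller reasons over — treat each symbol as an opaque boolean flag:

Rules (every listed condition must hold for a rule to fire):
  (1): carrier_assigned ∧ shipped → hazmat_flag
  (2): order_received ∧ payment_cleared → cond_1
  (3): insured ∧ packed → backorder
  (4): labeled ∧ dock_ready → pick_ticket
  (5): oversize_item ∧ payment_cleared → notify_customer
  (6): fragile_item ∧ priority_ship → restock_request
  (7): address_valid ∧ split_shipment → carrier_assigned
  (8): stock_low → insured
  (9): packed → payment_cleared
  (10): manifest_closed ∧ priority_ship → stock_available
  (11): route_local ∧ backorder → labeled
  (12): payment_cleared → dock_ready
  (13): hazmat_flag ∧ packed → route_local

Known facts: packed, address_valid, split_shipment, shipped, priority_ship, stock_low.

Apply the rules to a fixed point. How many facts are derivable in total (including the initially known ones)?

15

Round 1 fires (7), (8), (9), giving carrier_assigned, insured, payment_cleared.
Round 2 fires (1), (3), (12), giving hazmat_flag, backorder, dock_ready.
Round 3 fires (13), giving route_local.
Round 4 fires (11), giving labeled.
Round 5 fires (4), giving pick_ticket.
Closure: {address_valid, backorder, carrier_assigned, dock_ready, hazmat_flag, insured, labeled, packed, payment_cleared, pick_ticket, priority_ship, route_local, shipped, split_shipment, stock_low} — 15 facts.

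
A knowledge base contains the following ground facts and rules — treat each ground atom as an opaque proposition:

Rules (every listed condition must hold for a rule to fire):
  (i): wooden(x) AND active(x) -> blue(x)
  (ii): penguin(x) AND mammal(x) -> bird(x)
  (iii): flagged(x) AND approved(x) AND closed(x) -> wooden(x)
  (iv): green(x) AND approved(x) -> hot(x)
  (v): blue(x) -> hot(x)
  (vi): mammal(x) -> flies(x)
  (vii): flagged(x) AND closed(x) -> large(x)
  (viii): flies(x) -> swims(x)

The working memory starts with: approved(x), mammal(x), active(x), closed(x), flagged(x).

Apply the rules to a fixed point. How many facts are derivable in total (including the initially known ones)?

Round 1: (iii) [flagged(x) AND approved(x) AND closed(x) -> wooden(x)]; (vi) [mammal(x) -> flies(x)]; (vii) [flagged(x) AND closed(x) -> large(x)]. Adds wooden(x), flies(x), large(x).
Round 2: (i) [wooden(x) AND active(x) -> blue(x)]; (viii) [flies(x) -> swims(x)]. Adds blue(x), swims(x).
Round 3: (v) [blue(x) -> hot(x)]. Adds hot(x).
Closure: {active(x), approved(x), blue(x), closed(x), flagged(x), flies(x), hot(x), large(x), mammal(x), swims(x), wooden(x)} — 11 facts.

11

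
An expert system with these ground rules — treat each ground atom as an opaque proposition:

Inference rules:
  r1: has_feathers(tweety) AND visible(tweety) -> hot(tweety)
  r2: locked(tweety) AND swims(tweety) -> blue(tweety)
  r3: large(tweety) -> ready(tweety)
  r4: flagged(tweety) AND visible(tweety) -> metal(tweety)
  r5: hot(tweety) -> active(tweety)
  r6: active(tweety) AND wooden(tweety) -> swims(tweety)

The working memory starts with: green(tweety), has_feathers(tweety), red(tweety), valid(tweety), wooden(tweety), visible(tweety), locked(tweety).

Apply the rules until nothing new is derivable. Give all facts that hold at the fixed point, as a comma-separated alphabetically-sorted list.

Round 1: r1 [has_feathers(tweety) AND visible(tweety) -> hot(tweety)]. Adds hot(tweety).
Round 2: r5 [hot(tweety) -> active(tweety)]. Adds active(tweety).
Round 3: r6 [active(tweety) AND wooden(tweety) -> swims(tweety)]. Adds swims(tweety).
Round 4: r2 [locked(tweety) AND swims(tweety) -> blue(tweety)]. Adds blue(tweety).

active(tweety), blue(tweety), green(tweety), has_feathers(tweety), hot(tweety), locked(tweety), red(tweety), swims(tweety), valid(tweety), visible(tweety), wooden(tweety)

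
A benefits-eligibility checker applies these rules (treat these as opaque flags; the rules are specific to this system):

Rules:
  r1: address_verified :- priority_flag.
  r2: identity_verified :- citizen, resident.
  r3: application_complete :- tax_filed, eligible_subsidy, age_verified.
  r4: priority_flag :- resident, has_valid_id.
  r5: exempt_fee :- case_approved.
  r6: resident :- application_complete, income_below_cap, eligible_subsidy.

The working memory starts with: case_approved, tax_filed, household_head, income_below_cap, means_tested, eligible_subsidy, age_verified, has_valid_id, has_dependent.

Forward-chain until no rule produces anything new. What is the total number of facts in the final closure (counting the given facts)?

[1] r3 [application_complete :- tax_filed, eligible_subsidy, age_verified.]; r5 [exempt_fee :- case_approved.]. ⇒ new: application_complete, exempt_fee.
[2] r6 [resident :- application_complete, income_below_cap, eligible_subsidy.]. ⇒ new: resident.
[3] r4 [priority_flag :- resident, has_valid_id.]. ⇒ new: priority_flag.
[4] r1 [address_verified :- priority_flag.]. ⇒ new: address_verified.
Closure: {address_verified, age_verified, application_complete, case_approved, eligible_subsidy, exempt_fee, has_dependent, has_valid_id, household_head, income_below_cap, means_tested, priority_flag, resident, tax_filed} — 14 facts.

14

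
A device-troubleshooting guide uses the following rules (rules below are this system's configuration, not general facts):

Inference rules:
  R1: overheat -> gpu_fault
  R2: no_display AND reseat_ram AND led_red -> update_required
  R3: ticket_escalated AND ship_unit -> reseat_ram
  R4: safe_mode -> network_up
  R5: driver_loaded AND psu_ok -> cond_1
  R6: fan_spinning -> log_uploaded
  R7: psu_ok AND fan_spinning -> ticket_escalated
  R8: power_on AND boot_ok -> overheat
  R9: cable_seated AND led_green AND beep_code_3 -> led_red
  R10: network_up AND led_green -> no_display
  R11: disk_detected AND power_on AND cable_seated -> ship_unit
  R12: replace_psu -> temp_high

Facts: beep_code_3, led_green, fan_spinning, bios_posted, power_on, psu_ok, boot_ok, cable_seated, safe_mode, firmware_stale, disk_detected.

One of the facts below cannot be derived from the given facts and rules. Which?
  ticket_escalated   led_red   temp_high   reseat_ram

Round 1: R4 [safe_mode -> network_up]; R6 [fan_spinning -> log_uploaded]; R7 [psu_ok AND fan_spinning -> ticket_escalated]; R8 [power_on AND boot_ok -> overheat]; R9 [cable_seated AND led_green AND beep_code_3 -> led_red]; R11 [disk_detected AND power_on AND cable_seated -> ship_unit]. New: network_up, log_uploaded, ticket_escalated, overheat, led_red, ship_unit.
Round 2: R1 [overheat -> gpu_fault]; R3 [ticket_escalated AND ship_unit -> reseat_ram]; R10 [network_up AND led_green -> no_display]. New: gpu_fault, reseat_ram, no_display.
Round 3: R2 [no_display AND reseat_ram AND led_red -> update_required]. New: update_required.
Derived: led_red (round 1), ticket_escalated (round 1), reseat_ram (round 2). temp_high never appears in any round.

temp_high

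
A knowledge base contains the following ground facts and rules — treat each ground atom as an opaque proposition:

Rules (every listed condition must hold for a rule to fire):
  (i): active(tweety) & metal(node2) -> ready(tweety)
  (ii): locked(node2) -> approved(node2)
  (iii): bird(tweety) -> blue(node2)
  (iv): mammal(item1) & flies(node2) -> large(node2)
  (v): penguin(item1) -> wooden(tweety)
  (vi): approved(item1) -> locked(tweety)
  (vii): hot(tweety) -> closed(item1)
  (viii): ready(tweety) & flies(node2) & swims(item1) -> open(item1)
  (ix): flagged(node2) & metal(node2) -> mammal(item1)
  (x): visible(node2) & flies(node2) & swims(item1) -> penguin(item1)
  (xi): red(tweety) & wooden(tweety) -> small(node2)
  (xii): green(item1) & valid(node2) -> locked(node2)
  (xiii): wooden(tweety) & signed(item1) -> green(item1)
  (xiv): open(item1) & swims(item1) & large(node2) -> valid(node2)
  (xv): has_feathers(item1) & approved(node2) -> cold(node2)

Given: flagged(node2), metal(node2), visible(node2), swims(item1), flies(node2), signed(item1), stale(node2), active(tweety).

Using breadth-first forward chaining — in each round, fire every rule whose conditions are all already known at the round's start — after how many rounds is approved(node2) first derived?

[1] (i) [active(tweety) & metal(node2) -> ready(tweety)]; (ix) [flagged(node2) & metal(node2) -> mammal(item1)]; (x) [visible(node2) & flies(node2) & swims(item1) -> penguin(item1)]. ⇒ new: ready(tweety), mammal(item1), penguin(item1).
[2] (iv) [mammal(item1) & flies(node2) -> large(node2)]; (v) [penguin(item1) -> wooden(tweety)]; (viii) [ready(tweety) & flies(node2) & swims(item1) -> open(item1)]. ⇒ new: large(node2), wooden(tweety), open(item1).
[3] (xiii) [wooden(tweety) & signed(item1) -> green(item1)]; (xiv) [open(item1) & swims(item1) & large(node2) -> valid(node2)]. ⇒ new: green(item1), valid(node2).
[4] (xii) [green(item1) & valid(node2) -> locked(node2)]. ⇒ new: locked(node2).
[5] (ii) [locked(node2) -> approved(node2)]. ⇒ new: approved(node2).
approved(node2) first appears in round 5.

5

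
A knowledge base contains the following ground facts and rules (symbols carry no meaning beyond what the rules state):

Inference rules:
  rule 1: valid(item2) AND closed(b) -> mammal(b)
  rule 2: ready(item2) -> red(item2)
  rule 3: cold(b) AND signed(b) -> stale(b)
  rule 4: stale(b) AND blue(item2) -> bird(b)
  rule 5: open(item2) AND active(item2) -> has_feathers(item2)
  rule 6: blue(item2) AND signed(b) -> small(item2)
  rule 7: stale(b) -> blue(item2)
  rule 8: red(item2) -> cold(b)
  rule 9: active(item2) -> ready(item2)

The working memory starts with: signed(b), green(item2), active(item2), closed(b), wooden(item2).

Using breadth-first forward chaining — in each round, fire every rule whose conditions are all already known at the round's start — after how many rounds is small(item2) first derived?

Round 1 fires rule 9, giving ready(item2).
Round 2 fires rule 2, giving red(item2).
Round 3 fires rule 8, giving cold(b).
Round 4 fires rule 3, giving stale(b).
Round 5 fires rule 7, giving blue(item2).
Round 6 fires rule 4, rule 6, giving bird(b), small(item2).
small(item2) first appears in round 6.

6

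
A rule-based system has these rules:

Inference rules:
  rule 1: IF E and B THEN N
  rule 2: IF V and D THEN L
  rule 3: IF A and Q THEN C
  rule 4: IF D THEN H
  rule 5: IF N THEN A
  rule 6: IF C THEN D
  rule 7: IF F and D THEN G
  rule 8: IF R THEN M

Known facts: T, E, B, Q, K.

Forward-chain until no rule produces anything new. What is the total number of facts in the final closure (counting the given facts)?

Round 1 fires rule 1, giving N.
Round 2 fires rule 5, giving A.
Round 3 fires rule 3, giving C.
Round 4 fires rule 6, giving D.
Round 5 fires rule 4, giving H.
Closure: {A, B, C, D, E, H, K, N, Q, T} — 10 facts.

10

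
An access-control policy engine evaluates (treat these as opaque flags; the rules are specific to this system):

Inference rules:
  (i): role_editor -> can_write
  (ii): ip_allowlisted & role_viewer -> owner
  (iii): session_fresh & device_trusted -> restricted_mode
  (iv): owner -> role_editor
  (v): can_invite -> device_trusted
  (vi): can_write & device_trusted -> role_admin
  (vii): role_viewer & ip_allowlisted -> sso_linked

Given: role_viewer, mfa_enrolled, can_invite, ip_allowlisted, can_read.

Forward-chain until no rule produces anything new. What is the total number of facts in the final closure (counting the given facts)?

[1] (ii) [ip_allowlisted & role_viewer -> owner]; (v) [can_invite -> device_trusted]; (vii) [role_viewer & ip_allowlisted -> sso_linked]. ⇒ new: owner, device_trusted, sso_linked.
[2] (iv) [owner -> role_editor]. ⇒ new: role_editor.
[3] (i) [role_editor -> can_write]. ⇒ new: can_write.
[4] (vi) [can_write & device_trusted -> role_admin]. ⇒ new: role_admin.
Closure: {can_invite, can_read, can_write, device_trusted, ip_allowlisted, mfa_enrolled, owner, role_admin, role_editor, role_viewer, sso_linked} — 11 facts.

11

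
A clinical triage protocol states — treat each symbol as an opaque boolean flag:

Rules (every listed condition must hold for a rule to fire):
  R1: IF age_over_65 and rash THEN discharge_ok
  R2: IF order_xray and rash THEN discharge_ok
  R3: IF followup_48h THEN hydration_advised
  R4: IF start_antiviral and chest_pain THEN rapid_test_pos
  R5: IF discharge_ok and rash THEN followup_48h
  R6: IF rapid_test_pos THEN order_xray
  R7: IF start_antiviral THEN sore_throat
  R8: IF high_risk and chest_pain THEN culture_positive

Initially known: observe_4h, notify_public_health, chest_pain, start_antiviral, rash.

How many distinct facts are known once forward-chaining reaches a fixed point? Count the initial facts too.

11

[1] R4 [IF start_antiviral and chest_pain THEN rapid_test_pos]; R7 [IF start_antiviral THEN sore_throat]. ⇒ new: rapid_test_pos, sore_throat.
[2] R6 [IF rapid_test_pos THEN order_xray]. ⇒ new: order_xray.
[3] R2 [IF order_xray and rash THEN discharge_ok]. ⇒ new: discharge_ok.
[4] R5 [IF discharge_ok and rash THEN followup_48h]. ⇒ new: followup_48h.
[5] R3 [IF followup_48h THEN hydration_advised]. ⇒ new: hydration_advised.
Closure: {chest_pain, discharge_ok, followup_48h, hydration_advised, notify_public_health, observe_4h, order_xray, rapid_test_pos, rash, sore_throat, start_antiviral} — 11 facts.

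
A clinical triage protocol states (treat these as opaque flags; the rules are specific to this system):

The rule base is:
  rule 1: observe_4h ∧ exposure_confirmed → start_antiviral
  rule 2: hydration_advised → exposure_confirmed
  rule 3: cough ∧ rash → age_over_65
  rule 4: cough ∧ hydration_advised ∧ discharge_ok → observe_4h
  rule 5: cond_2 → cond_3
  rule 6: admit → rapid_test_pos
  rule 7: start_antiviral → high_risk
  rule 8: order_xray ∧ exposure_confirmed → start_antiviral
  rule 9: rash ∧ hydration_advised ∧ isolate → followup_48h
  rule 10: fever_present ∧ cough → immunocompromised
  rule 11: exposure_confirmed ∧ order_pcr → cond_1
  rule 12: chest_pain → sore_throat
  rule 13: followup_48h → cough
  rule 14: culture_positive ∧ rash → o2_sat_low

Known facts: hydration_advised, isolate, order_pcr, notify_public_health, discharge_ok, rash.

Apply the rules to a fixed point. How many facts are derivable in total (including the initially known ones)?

14

Round 1: rule 2 [hydration_advised → exposure_confirmed]; rule 9 [rash ∧ hydration_advised ∧ isolate → followup_48h]. New: exposure_confirmed, followup_48h.
Round 2: rule 11 [exposure_confirmed ∧ order_pcr → cond_1]; rule 13 [followup_48h → cough]. New: cond_1, cough.
Round 3: rule 3 [cough ∧ rash → age_over_65]; rule 4 [cough ∧ hydration_advised ∧ discharge_ok → observe_4h]. New: age_over_65, observe_4h.
Round 4: rule 1 [observe_4h ∧ exposure_confirmed → start_antiviral]. New: start_antiviral.
Round 5: rule 7 [start_antiviral → high_risk]. New: high_risk.
Closure: {age_over_65, cond_1, cough, discharge_ok, exposure_confirmed, followup_48h, high_risk, hydration_advised, isolate, notify_public_health, observe_4h, order_pcr, rash, start_antiviral} — 14 facts.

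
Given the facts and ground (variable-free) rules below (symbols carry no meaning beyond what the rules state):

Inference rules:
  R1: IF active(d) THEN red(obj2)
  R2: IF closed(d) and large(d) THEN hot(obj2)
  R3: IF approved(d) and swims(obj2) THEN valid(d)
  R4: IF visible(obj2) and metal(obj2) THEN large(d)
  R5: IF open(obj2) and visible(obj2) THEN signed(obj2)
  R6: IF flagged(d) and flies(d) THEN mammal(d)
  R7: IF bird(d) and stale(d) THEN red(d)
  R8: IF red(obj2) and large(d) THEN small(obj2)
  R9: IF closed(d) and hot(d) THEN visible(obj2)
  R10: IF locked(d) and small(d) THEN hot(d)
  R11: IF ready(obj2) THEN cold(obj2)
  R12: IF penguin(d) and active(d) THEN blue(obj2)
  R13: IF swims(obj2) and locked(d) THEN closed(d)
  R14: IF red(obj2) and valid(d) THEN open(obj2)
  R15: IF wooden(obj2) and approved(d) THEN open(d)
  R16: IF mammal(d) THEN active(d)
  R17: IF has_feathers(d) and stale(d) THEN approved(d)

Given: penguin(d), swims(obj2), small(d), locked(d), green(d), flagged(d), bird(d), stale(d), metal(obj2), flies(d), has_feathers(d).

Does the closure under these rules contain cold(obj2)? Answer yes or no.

Round 1: R6 [IF flagged(d) and flies(d) THEN mammal(d)]; R7 [IF bird(d) and stale(d) THEN red(d)]; R10 [IF locked(d) and small(d) THEN hot(d)]; R13 [IF swims(obj2) and locked(d) THEN closed(d)]; R17 [IF has_feathers(d) and stale(d) THEN approved(d)]. New: mammal(d), red(d), hot(d), closed(d), approved(d).
Round 2: R3 [IF approved(d) and swims(obj2) THEN valid(d)]; R9 [IF closed(d) and hot(d) THEN visible(obj2)]; R16 [IF mammal(d) THEN active(d)]. New: valid(d), visible(obj2), active(d).
Round 3: R1 [IF active(d) THEN red(obj2)]; R4 [IF visible(obj2) and metal(obj2) THEN large(d)]; R12 [IF penguin(d) and active(d) THEN blue(obj2)]. New: red(obj2), large(d), blue(obj2).
Round 4: R2 [IF closed(d) and large(d) THEN hot(obj2)]; R8 [IF red(obj2) and large(d) THEN small(obj2)]; R14 [IF red(obj2) and valid(d) THEN open(obj2)]. New: hot(obj2), small(obj2), open(obj2).
Round 5: R5 [IF open(obj2) and visible(obj2) THEN signed(obj2)]. New: signed(obj2).
Fixed point reached. cold(obj2) is concluded only by R11; R11 needs ready(obj2) (never derived).

no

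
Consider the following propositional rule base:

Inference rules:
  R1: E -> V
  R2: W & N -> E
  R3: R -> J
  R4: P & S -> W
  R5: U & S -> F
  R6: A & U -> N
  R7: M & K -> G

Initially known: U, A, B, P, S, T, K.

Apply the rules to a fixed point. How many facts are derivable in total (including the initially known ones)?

12

[1] R4 [P & S -> W]; R5 [U & S -> F]; R6 [A & U -> N]. ⇒ new: W, F, N.
[2] R2 [W & N -> E]. ⇒ new: E.
[3] R1 [E -> V]. ⇒ new: V.
Closure: {A, B, E, F, K, N, P, S, T, U, V, W} — 12 facts.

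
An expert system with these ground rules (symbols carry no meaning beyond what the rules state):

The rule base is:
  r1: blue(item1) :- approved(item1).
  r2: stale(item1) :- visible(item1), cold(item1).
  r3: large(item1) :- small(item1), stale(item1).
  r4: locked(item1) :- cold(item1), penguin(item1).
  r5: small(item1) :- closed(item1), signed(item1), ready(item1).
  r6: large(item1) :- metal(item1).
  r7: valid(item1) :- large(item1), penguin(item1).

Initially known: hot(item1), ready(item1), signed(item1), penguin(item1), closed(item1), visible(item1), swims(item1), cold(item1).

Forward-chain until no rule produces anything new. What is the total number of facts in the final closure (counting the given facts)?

[1] r2 [stale(item1) :- visible(item1), cold(item1).]; r4 [locked(item1) :- cold(item1), penguin(item1).]; r5 [small(item1) :- closed(item1), signed(item1), ready(item1).]. ⇒ new: stale(item1), locked(item1), small(item1).
[2] r3 [large(item1) :- small(item1), stale(item1).]. ⇒ new: large(item1).
[3] r7 [valid(item1) :- large(item1), penguin(item1).]. ⇒ new: valid(item1).
Closure: {closed(item1), cold(item1), hot(item1), large(item1), locked(item1), penguin(item1), ready(item1), signed(item1), small(item1), stale(item1), swims(item1), valid(item1), visible(item1)} — 13 facts.

13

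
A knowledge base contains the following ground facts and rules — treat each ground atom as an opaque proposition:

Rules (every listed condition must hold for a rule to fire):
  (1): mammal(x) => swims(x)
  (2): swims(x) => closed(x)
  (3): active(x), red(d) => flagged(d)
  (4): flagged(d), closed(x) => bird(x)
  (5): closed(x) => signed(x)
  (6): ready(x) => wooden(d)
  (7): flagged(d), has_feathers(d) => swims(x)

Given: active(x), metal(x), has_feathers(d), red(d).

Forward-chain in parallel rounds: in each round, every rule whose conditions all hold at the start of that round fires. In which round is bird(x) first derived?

Round 1 — (3), derive flagged(d).
Round 2 — (7), derive swims(x).
Round 3 — (2), derive closed(x).
Round 4 — (4), (5), derive bird(x), signed(x).
bird(x) first appears in round 4.

4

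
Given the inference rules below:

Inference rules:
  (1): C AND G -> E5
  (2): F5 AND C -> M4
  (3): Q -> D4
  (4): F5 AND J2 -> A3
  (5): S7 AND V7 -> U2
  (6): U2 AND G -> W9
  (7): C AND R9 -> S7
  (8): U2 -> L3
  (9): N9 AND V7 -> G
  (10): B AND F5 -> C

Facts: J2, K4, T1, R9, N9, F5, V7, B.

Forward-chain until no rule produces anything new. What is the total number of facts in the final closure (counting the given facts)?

Round 1: (4) [F5 AND J2 -> A3]; (9) [N9 AND V7 -> G]; (10) [B AND F5 -> C]. Adds A3, G, C.
Round 2: (1) [C AND G -> E5]; (2) [F5 AND C -> M4]; (7) [C AND R9 -> S7]. Adds E5, M4, S7.
Round 3: (5) [S7 AND V7 -> U2]. Adds U2.
Round 4: (6) [U2 AND G -> W9]; (8) [U2 -> L3]. Adds W9, L3.
Closure: {A3, B, C, E5, F5, G, J2, K4, L3, M4, N9, R9, S7, T1, U2, V7, W9} — 17 facts.

17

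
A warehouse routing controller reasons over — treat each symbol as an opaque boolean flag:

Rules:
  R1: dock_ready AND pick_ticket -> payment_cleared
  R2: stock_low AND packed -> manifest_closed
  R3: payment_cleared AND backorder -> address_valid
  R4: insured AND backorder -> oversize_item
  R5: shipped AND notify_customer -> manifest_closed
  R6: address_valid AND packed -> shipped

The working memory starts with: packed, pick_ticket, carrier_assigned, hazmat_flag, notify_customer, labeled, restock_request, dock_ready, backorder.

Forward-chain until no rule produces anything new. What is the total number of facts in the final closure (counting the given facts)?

Round 1: R1 [dock_ready AND pick_ticket -> payment_cleared]. Adds payment_cleared.
Round 2: R3 [payment_cleared AND backorder -> address_valid]. Adds address_valid.
Round 3: R6 [address_valid AND packed -> shipped]. Adds shipped.
Round 4: R5 [shipped AND notify_customer -> manifest_closed]. Adds manifest_closed.
Closure: {address_valid, backorder, carrier_assigned, dock_ready, hazmat_flag, labeled, manifest_closed, notify_customer, packed, payment_cleared, pick_ticket, restock_request, shipped} — 13 facts.

13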